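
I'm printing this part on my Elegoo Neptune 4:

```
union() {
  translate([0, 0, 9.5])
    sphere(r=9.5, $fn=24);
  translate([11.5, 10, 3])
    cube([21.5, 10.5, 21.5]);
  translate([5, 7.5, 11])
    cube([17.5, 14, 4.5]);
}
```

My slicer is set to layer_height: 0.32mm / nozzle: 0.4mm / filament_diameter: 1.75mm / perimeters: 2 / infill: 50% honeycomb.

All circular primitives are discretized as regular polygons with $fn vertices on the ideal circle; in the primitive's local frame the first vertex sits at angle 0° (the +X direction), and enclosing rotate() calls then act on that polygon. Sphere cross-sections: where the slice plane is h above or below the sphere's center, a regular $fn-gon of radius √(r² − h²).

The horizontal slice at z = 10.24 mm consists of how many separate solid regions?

2

At z = 10.24 mm: the sphere: section is a regular 24-gon, circumradius = √(r²−h²) = √(9.5²−0.74²) = 9.471; the cube at (11.5, 10) is present — its section is the full 21.5×10.5 rectangle; the cube at (5, 7.5) is not intersected at this z (z outside [11, 15.5]); Taking the union: the 2 present regions are separate (no shared area or edge), so areas and boundary lengths simply add and each stays a separate island — 2 connected regions. The result has 2 disconnected regions.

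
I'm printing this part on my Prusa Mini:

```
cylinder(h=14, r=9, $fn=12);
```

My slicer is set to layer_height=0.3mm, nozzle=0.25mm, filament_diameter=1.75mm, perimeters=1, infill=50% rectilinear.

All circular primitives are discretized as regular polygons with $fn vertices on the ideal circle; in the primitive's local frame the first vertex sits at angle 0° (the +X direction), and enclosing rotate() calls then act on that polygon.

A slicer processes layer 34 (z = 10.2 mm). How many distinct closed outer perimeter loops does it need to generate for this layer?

1

At z = 10.2 mm: the cylinder: section is a regular 12-gon, circumradius r=9. The result has 1 disconnected region.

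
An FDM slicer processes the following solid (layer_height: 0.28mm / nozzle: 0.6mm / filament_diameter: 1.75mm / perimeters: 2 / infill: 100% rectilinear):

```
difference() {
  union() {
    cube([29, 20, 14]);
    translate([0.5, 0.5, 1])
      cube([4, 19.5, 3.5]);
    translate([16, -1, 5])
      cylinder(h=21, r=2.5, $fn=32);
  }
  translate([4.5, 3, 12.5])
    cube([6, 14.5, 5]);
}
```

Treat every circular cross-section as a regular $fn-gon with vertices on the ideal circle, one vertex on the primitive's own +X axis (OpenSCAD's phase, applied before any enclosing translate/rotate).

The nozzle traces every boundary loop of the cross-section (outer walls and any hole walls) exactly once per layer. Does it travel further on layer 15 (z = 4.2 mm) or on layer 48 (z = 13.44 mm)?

layer 48 (z = 13.44 mm)

Layer 15 (z = 4.2): the cube is present — its section is the full 29×20 rectangle (perimeter 98.00 mm); the 4×19.5 cube at (0.5, 0.5) contributes its full rectangle (perimeter 47.00 mm); the cylinder at (16, -1) is not intersected at this z (z outside [5, 26]); Merging all regions: the 4×19.5 cube at (0.5, 0.5) lies entirely inside the 29×20 cube, so the union is just the 29×20 cube — boundary = 98.00 mm; the cube at (4.5, 3) does not reach this height (z outside [12.5, 17.5]); Taking the first minus the rest: none of the subtracted shapes is present at this height, so the result so far is unchanged — boundary = 98.00 mm. So its perimeter = 98.00 mm. Layer 48 (z = 13.44): the 29×20 cube contributes its full rectangle (perimeter 98.00 mm); the cube at (0.5, 0.5) does not reach this height (z outside [1, 4.5]); the r=2.5 cylinder at (16, -1) gives a regular 32-gon of circumradius 2.5 (constant along its height) (perimeter = 2·32·2.500·sin(180°/32) = 15.68 mm); Combining (union): the regions partially overlap (shared area 4.91 mm²), so the edge portions inside another operand are dropped and the merged outline is re-measured after clipping — boundary = 103.33 mm; the 6×14.5 cube at (4.5, 3) contributes its full rectangle (perimeter 41.00 mm); Taking the first minus the rest: starting from the result so far, the 6×14.5 cube at (4.5, 3) lies wholly inside it (removes its full 87.00 mm² and its 41.00 mm outline becomes a hole wall) — boundary (outer + 1 inner loop) = 144.33 mm. So its perimeter = 144.33 mm. Layer 48 is larger (144.33 vs 98.00 mm).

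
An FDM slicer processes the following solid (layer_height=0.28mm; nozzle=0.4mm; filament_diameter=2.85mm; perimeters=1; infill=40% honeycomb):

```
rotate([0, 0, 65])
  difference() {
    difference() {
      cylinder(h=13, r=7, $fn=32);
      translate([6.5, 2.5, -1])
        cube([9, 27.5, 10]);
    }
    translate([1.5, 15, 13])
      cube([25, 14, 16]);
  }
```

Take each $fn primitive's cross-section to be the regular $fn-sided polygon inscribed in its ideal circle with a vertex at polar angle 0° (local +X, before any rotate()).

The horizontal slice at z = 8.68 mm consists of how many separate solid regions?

At z = 8.68 mm: the r=7 cylinder gives a regular 32-gon of circumradius 7 (constant along its height); the cube at (6.5, 2.5) (footprint 9×27.5) is included at this height; Subtracting the remaining from the first: starting from the r=7 cylinder, the 9×27.5 cube at (6.5, 2.5) partially overlaps it — only the 0.00 mm² overlap (of its 247.50 mm²) is removed, clipping the outline — 1 connected region; the cube at (1.5, 15) does not reach this height (z outside [13, 29]); Subtracting the remaining from the first: none of the subtracted shapes is present at this height, so that combined region is unchanged — 1 connected region; (whole slice rotated 65° about Z — lengths, areas and connectivity unchanged). The result has 1 disconnected region.

1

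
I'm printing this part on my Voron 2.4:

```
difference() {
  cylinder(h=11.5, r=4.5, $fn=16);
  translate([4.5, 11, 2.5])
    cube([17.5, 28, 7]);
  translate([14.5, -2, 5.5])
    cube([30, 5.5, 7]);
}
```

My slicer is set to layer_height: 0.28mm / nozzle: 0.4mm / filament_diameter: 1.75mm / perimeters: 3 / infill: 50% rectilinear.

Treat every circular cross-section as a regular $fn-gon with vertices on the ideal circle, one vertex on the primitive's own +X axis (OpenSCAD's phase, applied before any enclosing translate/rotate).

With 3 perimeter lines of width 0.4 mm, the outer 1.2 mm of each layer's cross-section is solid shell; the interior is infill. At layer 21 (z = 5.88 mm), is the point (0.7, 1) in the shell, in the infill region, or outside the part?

At z = 5.88 mm: the r=4.5 cylinder contributes a regular 16-gon of circumradius 4.5; the cube at (4.5, 11) (footprint 17.5×28) is included at this height; the 30×5.5 cube at (14.5, -2) contributes its full rectangle; Subtracting the remaining from the first: starting from the r=4.5 cylinder, the 17.5×28 cube at (4.5, 11) misses the remaining region (no effect); the 30×5.5 cube at (14.5, -2) misses the remaining region (no effect) — 1 connected region. Overall, the cross-section is a single solid region. The nearest boundary edge runs (1.72, 4.16)→(3.18, 3.18); distance from the point to it = 3.19 mm. The point is inside the cross-section and 3.19 mm from the nearest boundary — more than the 1.2 mm shell width (3 × 0.4), so it's in the infill interior.

infill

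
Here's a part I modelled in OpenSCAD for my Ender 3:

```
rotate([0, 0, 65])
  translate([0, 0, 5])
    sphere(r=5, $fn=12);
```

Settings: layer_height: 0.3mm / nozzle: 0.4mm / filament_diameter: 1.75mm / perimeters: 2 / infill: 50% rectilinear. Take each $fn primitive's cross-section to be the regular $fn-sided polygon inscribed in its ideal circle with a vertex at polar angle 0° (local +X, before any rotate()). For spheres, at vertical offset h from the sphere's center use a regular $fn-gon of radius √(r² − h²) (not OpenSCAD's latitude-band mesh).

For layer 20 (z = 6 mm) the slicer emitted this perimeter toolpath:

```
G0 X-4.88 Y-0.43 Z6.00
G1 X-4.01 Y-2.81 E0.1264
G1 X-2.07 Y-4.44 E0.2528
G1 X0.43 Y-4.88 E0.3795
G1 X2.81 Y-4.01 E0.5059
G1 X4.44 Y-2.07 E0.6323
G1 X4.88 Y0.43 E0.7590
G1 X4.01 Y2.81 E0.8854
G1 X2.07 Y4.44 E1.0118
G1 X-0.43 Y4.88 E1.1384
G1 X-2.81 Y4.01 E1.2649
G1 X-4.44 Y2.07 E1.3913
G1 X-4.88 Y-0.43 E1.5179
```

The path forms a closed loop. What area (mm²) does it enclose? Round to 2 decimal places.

71.97 mm²

Apply the shoelace formula to the sequence of (X, Y) vertices; enclosed area = 71.97 mm².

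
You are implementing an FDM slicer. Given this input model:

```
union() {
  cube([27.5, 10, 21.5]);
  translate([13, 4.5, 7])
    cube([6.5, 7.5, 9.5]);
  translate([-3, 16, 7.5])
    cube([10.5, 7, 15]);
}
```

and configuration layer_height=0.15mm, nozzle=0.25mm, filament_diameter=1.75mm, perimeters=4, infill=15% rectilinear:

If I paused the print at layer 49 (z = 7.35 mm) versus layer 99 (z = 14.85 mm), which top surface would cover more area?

Layer 49 (z = 7.35): the 27.5×10 cube contributes its full rectangle (area 275.00 mm²); the 6.5×7.5 cube at (13, 4.5) contributes its full rectangle (area 48.75 mm²); the cube at (-3, 16) is absent (z outside [7.5, 22.5]); Combining (union): the regions partially overlap — summed areas 323.75 mm² minus the doubly-counted overlap 35.75 mm² gives 288.00 mm² — area = 288.00 mm². So its area = 288.00 mm². Layer 99 (z = 14.85): the 27.5×10 cube contributes its full rectangle (area 275.00 mm²); the cube at (13, 4.5) (footprint 6.5×7.5) is included at this height (area 48.75 mm²); the cube at (-3, 16) is present — its section is the full 10.5×7 rectangle (area 73.50 mm²); Taking the union: the regions partially overlap — summed areas 397.25 mm² minus the doubly-counted overlap 35.75 mm² gives 361.50 mm² — area = 361.50 mm². So its area = 361.50 mm². Layer 99 is larger (361.50 vs 288.00 mm²).

layer 99 (z = 14.85 mm)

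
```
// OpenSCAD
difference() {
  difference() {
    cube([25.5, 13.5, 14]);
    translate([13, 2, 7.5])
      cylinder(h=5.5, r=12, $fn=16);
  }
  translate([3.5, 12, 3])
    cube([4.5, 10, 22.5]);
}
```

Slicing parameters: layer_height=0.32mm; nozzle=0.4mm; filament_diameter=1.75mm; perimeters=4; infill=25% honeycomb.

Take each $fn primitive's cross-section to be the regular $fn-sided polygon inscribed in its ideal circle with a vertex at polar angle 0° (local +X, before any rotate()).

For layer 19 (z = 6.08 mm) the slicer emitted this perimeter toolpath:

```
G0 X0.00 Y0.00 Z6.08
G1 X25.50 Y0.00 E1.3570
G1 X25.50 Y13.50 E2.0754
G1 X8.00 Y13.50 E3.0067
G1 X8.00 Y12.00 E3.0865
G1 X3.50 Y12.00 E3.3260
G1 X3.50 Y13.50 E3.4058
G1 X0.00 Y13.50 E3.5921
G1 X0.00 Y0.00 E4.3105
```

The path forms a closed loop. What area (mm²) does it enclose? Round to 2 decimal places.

337.50 mm²

Apply the shoelace formula to the sequence of (X, Y) vertices; enclosed area = 337.50 mm².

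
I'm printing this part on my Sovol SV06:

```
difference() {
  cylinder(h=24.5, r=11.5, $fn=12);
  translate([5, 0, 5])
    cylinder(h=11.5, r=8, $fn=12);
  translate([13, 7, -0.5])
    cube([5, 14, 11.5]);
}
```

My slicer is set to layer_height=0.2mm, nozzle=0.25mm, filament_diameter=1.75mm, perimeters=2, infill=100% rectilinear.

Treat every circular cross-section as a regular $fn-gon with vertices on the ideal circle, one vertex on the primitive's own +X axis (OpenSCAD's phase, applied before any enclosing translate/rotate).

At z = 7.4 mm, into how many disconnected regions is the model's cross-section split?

1

At z = 7.4 mm: the r=11.5 cylinder contributes a regular 12-gon of circumradius 11.5; the r=8 cylinder at (5, 0) contributes a regular 12-gon of circumradius 8; the cube at (13, 7) is present — its section is the full 5×14 rectangle; Subtracting the remaining from the first: starting from the r=11.5 cylinder, the r=8 cylinder at (5, 0) partially overlaps it — only the 176.46 mm² overlap (of its 192.00 mm²) is removed, clipping the outline; the 5×14 cube at (13, 7) misses the remaining region (no effect) — 1 connected region. The result has 1 disconnected region.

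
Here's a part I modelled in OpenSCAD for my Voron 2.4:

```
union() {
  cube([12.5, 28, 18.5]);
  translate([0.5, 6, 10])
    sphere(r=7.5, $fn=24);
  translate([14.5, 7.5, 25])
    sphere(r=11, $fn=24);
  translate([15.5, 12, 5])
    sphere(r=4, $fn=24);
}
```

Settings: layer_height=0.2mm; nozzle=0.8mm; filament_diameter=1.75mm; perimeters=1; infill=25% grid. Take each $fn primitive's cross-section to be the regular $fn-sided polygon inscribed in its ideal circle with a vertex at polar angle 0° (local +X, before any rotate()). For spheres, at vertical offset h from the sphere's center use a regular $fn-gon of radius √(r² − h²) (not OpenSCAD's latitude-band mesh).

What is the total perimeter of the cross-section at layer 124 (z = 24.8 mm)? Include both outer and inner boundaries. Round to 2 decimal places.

68.91 mm

At z = 24.8 mm: the cube is not intersected at this z (z outside [0, 18.5]); the sphere at (0.5, 6) is absent (|z−center|=14.800 > r=7.5); the r=11 sphere at (14.5, 7.5) contributes a regular 24-gon of circumradius √(11²−0.2²) = 10.998 (perimeter = 2·24·10.998·sin(180°/24) = 68.91 mm); the sphere at (15.5, 12) is absent (|z−center|=19.800 > r=4); Merging all regions: only the r=11 sphere at (14.5, 7.5) is present, so the union is just that shape — boundary = 68.91 mm. Overall, the cross-section is a single solid region. Total boundary length (outer) = 68.91 mm.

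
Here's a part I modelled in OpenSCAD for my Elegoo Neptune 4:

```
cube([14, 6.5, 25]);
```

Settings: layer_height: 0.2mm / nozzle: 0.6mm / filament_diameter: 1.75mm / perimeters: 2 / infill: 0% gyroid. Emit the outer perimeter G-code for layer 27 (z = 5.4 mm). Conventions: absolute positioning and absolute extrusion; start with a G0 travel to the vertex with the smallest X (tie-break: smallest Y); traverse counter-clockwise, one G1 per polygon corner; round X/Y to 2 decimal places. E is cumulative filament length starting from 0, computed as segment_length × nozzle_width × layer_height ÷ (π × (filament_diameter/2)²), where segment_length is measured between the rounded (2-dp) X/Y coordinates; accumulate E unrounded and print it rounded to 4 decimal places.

At z = 5.4 mm: the cube (footprint 14×6.5) is included at this height. The outline is a single polygon with 4 vertices. Extrusion per mm of travel: 0.6 × 0.2 / (π × 0.875²) = 0.049890. Accumulating E over each segment gives final E = 2.0455.

G0 X0.00 Y0.00 Z5.40
G1 X14.00 Y0.00 E0.6985
G1 X14.00 Y6.50 E1.0227
G1 X0.00 Y6.50 E1.7212
G1 X0.00 Y0.00 E2.0455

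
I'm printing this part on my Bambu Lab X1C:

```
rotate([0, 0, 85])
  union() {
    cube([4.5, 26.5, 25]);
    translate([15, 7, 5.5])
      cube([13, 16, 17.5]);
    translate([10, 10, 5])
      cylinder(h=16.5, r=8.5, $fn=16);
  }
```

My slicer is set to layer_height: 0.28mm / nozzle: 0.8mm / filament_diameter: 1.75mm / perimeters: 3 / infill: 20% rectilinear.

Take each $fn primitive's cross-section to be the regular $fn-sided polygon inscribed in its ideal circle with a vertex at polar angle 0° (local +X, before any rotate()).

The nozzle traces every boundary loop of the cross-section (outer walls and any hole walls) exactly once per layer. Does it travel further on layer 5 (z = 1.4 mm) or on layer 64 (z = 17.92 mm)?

Layer 5 (z = 1.4): the cube (footprint 4.5×26.5) is included at this height (perimeter 62.00 mm); the cube at (15, 7) is not intersected at this z (z outside [5.5, 23]); the cylinder at (10, 10) is absent (z outside [5, 21.5]); Merging all regions: only the 4.5×26.5 cube is present, so the union is just that shape — boundary = 62.00 mm; (whole slice rotated 85° about Z — lengths, areas and connectivity unchanged). So its perimeter = 62.00 mm. Layer 64 (z = 17.92): the 4.5×26.5 cube contributes its full rectangle (perimeter 62.00 mm); the cube at (15, 7) is present — its section is the full 13×16 rectangle (perimeter 58.00 mm); the cylinder at (10, 10): section is a regular 16-gon, circumradius r=8.5 (perimeter = 2·16·8.500·sin(180°/16) = 53.06 mm); Taking the union: the regions partially overlap (shared area 51.09 mm²), so the edge portions inside another operand are dropped and the merged outline is re-measured after clipping — boundary = 122.37 mm; (whole slice rotated 85° about Z — lengths, areas and connectivity unchanged). So its perimeter = 122.37 mm. Layer 64 is larger (122.37 vs 62.00 mm).

layer 64 (z = 17.92 mm)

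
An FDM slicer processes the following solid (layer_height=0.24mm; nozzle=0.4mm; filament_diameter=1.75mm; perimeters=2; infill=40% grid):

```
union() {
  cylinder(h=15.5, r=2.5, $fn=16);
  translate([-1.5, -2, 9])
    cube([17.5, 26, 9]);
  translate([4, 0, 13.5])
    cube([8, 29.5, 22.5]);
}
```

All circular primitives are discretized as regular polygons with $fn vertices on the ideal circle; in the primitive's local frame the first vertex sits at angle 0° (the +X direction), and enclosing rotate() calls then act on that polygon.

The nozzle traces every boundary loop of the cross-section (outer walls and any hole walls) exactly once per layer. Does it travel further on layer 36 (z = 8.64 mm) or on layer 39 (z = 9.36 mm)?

layer 39 (z = 9.36 mm)

Layer 36 (z = 8.64): the r=2.5 cylinder contributes a regular 16-gon of circumradius 2.5 (perimeter = 2·16·2.500·sin(180°/16) = 15.61 mm); the cube at (-1.5, -2) is not intersected at this z (z outside [9, 18]); the cube at (4, 0) is not intersected at this z (z outside [13.5, 36]); Merging all regions: only the r=2.5 cylinder is present, so the union is just that shape — boundary = 15.61 mm. So its perimeter = 15.61 mm. Layer 39 (z = 9.36): the r=2.5 cylinder gives a regular 16-gon of circumradius 2.5 (constant along its height) (perimeter = 2·16·2.500·sin(180°/16) = 15.61 mm); the cube at (-1.5, -2) is present — its section is the full 17.5×26 rectangle (perimeter 87.00 mm); the cube at (4, 0) does not reach this height (z outside [13.5, 36]); Taking the union: the regions partially overlap (shared area 15.56 mm²), so the edge portions inside another operand are dropped and the merged outline is re-measured after clipping — boundary = 87.88 mm. So its perimeter = 87.88 mm. Layer 39 is larger (87.88 vs 15.61 mm).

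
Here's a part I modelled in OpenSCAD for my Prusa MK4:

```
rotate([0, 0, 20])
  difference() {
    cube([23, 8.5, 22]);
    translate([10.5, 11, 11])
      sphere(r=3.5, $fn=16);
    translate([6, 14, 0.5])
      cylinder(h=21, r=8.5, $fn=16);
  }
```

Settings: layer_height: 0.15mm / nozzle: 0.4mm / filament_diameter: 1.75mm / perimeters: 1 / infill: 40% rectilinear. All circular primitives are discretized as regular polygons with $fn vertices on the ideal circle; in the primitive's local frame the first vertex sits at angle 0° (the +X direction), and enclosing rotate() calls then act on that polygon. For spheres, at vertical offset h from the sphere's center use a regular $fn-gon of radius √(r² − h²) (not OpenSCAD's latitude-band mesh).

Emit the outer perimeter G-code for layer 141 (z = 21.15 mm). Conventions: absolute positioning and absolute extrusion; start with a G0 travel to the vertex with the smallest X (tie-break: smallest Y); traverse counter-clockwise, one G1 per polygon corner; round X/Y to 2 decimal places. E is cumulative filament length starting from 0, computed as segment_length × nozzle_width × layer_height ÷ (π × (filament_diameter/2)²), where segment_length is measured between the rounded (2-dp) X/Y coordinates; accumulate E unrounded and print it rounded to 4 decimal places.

G0 X-2.73 Y7.50 Z21.15
G1 X0.00 Y0.00 E0.1991
G1 X21.61 Y7.87 E0.7728
G1 X18.71 Y15.85 E0.9846
G1 X8.70 Y12.21 E1.2503
G1 X8.55 Y11.62 E1.2655
G1 X6.59 Y8.94 E1.3483
G1 X3.76 Y7.22 E1.4309
G1 X0.48 Y6.72 E1.5137
G1 X-2.73 Y7.50 E1.5961

At z = 21.15 mm: the cube (footprint 23×8.5) is included at this height; the sphere at (10.5, 11) is not intersected at this z (|z−center|=10.150 > r=3.5); the r=8.5 cylinder at (6, 14) contributes a regular 16-gon of circumradius 8.5; Subtracting the remaining from the first: starting from the 23×8.5 cube, the r=8.5 cylinder at (6, 14) partially overlaps it — only the 25.39 mm² overlap (of its 221.19 mm²) is removed, clipping the outline — 1 connected region; (whole slice rotated 20° about Z — lengths, areas and connectivity unchanged). The outline is a single polygon with 9 vertices. Extrusion per mm of travel: 0.4 × 0.15 / (π × 0.875²) = 0.024945. Accumulating E over each segment gives final E = 1.5961.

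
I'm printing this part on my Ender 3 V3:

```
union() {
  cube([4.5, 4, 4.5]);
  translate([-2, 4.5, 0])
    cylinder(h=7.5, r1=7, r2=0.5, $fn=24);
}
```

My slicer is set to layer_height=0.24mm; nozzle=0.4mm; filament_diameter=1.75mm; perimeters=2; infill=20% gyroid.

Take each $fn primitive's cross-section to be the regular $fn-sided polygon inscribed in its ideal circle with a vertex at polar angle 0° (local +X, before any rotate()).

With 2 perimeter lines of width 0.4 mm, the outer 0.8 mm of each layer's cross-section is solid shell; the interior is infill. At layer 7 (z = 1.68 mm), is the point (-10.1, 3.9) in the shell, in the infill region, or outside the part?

At z = 1.68 mm: the cube (footprint 4.5×4) is included at this height; the cone at (-2, 4.5) contributes a regular 24-gon of circumradius 5.544 (interpolated between r1=7 and r2=0.5 at t=0.224); Combining (union): the regions partially overlap (shared area 10.91 mm²), so overlapping operands fuse into one piece — 1 connected region. Overall, the cross-section is a single solid region. The nearest boundary edge runs (-7.36, 3.07)→(-7.54, 4.50); distance from the point to it = 2.61 mm. The point is not inside any of the regions above, so it lies outside the cross-section (2.61 mm from the nearest boundary).

outside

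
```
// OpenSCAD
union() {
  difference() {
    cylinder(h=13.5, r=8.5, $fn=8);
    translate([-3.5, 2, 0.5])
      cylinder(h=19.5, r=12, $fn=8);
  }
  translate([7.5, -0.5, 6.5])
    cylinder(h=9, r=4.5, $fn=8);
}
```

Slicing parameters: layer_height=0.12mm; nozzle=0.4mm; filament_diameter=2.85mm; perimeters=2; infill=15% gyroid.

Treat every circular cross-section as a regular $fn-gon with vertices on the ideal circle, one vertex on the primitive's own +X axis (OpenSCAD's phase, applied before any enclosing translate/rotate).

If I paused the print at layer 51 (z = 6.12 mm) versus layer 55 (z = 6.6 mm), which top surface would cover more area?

layer 55 (z = 6.6 mm)

Layer 51 (z = 6.12): the cylinder: section is a regular 8-gon, circumradius r=8.5 (area = (8/2)·8.500²·sin(360°/8) = 204.35 mm²); the r=12 cylinder at (-3.5, 2) gives a regular 8-gon of circumradius 12 (constant along its height) (area = (8/2)·12.000²·sin(360°/8) = 407.29 mm²); After the difference (first − rest): starting from the r=8.5 cylinder (204.35 mm²), the r=12 cylinder at (-3.5, 2) partially overlaps it — only the 198.79 mm² overlap (of its 407.29 mm²) is removed, clipping the outline — area = 5.56 mm²; the cylinder at (7.5, -0.5) does not reach this height (z outside [6.5, 15.5]); Combining (union): only that combined region is present, so the union is just that shape — area = 5.56 mm². So its area = 5.56 mm². Layer 55 (z = 6.6): the r=8.5 cylinder gives a regular 8-gon of circumradius 8.5 (constant along its height) (area = (8/2)·8.500²·sin(360°/8) = 204.35 mm²); the r=12 cylinder at (-3.5, 2) contributes a regular 8-gon of circumradius 12 (area = (8/2)·12.000²·sin(360°/8) = 407.29 mm²); Taking the first minus the rest: starting from the r=8.5 cylinder (204.35 mm²), the r=12 cylinder at (-3.5, 2) partially overlaps it — only the 198.79 mm² overlap (of its 407.29 mm²) is removed, clipping the outline — area = 5.56 mm²; the r=4.5 cylinder at (7.5, -0.5) contributes a regular 8-gon of circumradius 4.5 (area = (8/2)·4.500²·sin(360°/8) = 57.28 mm²); Merging all regions: the regions partially overlap — summed areas 62.84 mm² minus the doubly-counted overlap 4.12 mm² gives 58.72 mm² — area = 58.72 mm². So its area = 58.72 mm². Layer 55 is larger (58.72 vs 5.56 mm²).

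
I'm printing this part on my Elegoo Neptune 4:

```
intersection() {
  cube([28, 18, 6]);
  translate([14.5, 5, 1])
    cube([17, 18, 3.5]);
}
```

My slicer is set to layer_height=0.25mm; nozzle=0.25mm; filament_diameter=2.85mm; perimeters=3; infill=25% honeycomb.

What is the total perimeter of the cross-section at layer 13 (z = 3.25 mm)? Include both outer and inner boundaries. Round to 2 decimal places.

53.00 mm

At z = 3.25 mm: the cube (footprint 28×18) is included at this height (perimeter 92.00 mm); the cube at (14.5, 5) is present — its section is the full 17×18 rectangle (perimeter 70.00 mm); Taking the intersection: the 17×18 cube at (14.5, 5) partially overlaps the 28×18 cube; clipping to the common part keeps 175.50 mm² — boundary = 53.00 mm. Overall, the cross-section is a single solid region. Total boundary length (outer) = 53.00 mm.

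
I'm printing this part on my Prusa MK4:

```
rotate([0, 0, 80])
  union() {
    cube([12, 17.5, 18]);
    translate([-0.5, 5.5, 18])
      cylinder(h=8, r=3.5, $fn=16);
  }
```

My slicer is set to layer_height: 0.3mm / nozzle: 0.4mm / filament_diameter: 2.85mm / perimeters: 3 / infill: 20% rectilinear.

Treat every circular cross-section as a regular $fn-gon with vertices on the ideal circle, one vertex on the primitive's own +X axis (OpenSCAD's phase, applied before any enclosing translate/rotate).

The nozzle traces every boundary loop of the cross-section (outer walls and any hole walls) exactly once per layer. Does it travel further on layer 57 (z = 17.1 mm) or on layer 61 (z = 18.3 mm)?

Layer 57 (z = 17.1): the 12×17.5 cube contributes its full rectangle (perimeter 59.00 mm); the cylinder at (-0.5, 5.5) is not intersected at this z (z outside [18, 26]); Merging all regions: only the 12×17.5 cube is present, so the union is just that shape — boundary = 59.00 mm; (rotated 80° about Z; rotation is an isometry so areas/perimeters/island counts are preserved). So its perimeter = 59.00 mm. Layer 61 (z = 18.3): the cube is not intersected at this z (z outside [0, 18]); the r=3.5 cylinder at (-0.5, 5.5) gives a regular 16-gon of circumradius 3.5 (constant along its height) (perimeter = 2·16·3.500·sin(180°/16) = 21.85 mm); Taking the union: only the r=3.5 cylinder at (-0.5, 5.5) is present, so the union is just that shape — boundary = 21.85 mm; (rotated 80° about Z; rotation is an isometry so areas/perimeters/island counts are preserved). So its perimeter = 21.85 mm. Layer 57 is larger (59.00 vs 21.85 mm).

layer 57 (z = 17.1 mm)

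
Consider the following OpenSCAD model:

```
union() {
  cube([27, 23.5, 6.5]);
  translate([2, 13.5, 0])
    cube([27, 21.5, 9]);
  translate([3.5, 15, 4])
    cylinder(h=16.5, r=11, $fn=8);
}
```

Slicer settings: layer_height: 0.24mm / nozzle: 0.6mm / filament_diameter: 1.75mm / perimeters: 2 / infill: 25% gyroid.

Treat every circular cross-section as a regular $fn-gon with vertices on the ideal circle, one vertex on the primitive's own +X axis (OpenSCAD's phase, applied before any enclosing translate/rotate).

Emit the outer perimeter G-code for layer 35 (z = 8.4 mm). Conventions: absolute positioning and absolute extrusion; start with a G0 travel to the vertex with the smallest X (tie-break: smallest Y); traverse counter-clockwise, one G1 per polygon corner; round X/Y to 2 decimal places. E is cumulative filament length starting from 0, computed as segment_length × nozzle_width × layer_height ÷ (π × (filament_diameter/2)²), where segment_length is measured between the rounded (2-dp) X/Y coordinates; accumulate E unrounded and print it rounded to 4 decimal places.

G0 X-7.50 Y15.00 Z8.40
G1 X-4.28 Y7.22 E0.5041
G1 X3.50 Y4.00 E1.0082
G1 X11.28 Y7.22 E1.5123
G1 X13.88 Y13.50 E1.9192
G1 X29.00 Y13.50 E2.8244
G1 X29.00 Y35.00 E4.1116
G1 X2.00 Y35.00 E5.7280
G1 X2.00 Y25.38 E6.3039
G1 X-4.28 Y22.78 E6.7109
G1 X-7.50 Y15.00 E7.2150

At z = 8.4 mm: the cube does not reach this height (z outside [0, 6.5]); the cube at (2, 13.5) is present — its section is the full 27×21.5 rectangle; the r=11 cylinder at (3.5, 15) contributes a regular 8-gon of circumradius 11; Taking the union: the regions partially overlap (shared area 119.88 mm²), so overlapping operands fuse into one piece — 1 connected region. The outline is a single polygon with 10 vertices. Extrusion per mm of travel: 0.6 × 0.24 / (π × 0.875²) = 0.059868. Accumulating E over each segment gives final E = 7.2150.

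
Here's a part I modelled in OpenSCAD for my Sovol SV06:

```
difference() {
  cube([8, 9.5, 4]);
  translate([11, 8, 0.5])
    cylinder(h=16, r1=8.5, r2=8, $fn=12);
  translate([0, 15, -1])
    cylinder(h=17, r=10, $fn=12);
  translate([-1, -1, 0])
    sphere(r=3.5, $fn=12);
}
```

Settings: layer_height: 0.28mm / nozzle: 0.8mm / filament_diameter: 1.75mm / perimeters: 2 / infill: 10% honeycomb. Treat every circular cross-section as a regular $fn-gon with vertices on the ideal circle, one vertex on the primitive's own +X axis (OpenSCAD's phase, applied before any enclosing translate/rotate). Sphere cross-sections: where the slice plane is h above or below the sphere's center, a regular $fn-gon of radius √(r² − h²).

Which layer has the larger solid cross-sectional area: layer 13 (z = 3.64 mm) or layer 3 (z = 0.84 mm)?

Layer 13 (z = 3.64): the cube is present — its section is the full 8×9.5 rectangle (area 76.00 mm²); the cone at (11, 8) (r1=8.5→r2=8) has section circumradius 8.402 here — a regular 12-gon (area = (12/2)·8.402²·sin(360°/12) = 211.77 mm²); the r=10 cylinder at (0, 15) gives a regular 12-gon of circumradius 10 (constant along its height) (area = (12/2)·10.000²·sin(360°/12) = 300.00 mm²); the sphere at (-1, -1) is not intersected at this z (|z−center|=3.640 > r=3.5); Subtracting the remaining from the first: starting from the 8×9.5 cube (76.00 mm²), the cone at (11, 8) partially overlaps it — only the 36.75 mm² overlap (of its 211.77 mm²) is removed, clipping the outline; the r=10 cylinder at (0, 15) partially overlaps it — only the 11.75 mm² overlap (of its 300.00 mm²) is removed, clipping the outline — area = 27.50 mm². So its area = 27.50 mm². Layer 3 (z = 0.84): the 8×9.5 cube contributes its full rectangle (area 76.00 mm²); the cone at (11, 8) contributes a regular 12-gon of circumradius 8.489 (interpolated between r1=8.5 and r2=8 at t=0.021) (area = (12/2)·8.489²·sin(360°/12) = 216.21 mm²); the r=10 cylinder at (0, 15) gives a regular 12-gon of circumradius 10 (constant along its height) (area = (12/2)·10.000²·sin(360°/12) = 300.00 mm²); the r=3.5 sphere at (-1, -1) contributes a regular 12-gon of circumradius √(3.5²−0.84²) = 3.398 (area = (12/2)·3.398²·sin(360°/12) = 34.63 mm²); After the difference (first − rest): starting from the 8×9.5 cube (76.00 mm²), the cone at (11, 8) partially overlaps it — only the 37.72 mm² overlap (of its 216.21 mm²) is removed, clipping the outline; the r=10 cylinder at (0, 15) partially overlaps it — only the 11.43 mm² overlap (of its 300.00 mm²) is removed, clipping the outline; the r=3.5 sphere at (-1, -1) partially overlaps it — only the 3.13 mm² overlap (of its 34.63 mm²) is removed, clipping the outline — area = 23.71 mm². So its area = 23.71 mm². Layer 13 is larger (27.50 vs 23.71 mm²).

layer 13 (z = 3.64 mm)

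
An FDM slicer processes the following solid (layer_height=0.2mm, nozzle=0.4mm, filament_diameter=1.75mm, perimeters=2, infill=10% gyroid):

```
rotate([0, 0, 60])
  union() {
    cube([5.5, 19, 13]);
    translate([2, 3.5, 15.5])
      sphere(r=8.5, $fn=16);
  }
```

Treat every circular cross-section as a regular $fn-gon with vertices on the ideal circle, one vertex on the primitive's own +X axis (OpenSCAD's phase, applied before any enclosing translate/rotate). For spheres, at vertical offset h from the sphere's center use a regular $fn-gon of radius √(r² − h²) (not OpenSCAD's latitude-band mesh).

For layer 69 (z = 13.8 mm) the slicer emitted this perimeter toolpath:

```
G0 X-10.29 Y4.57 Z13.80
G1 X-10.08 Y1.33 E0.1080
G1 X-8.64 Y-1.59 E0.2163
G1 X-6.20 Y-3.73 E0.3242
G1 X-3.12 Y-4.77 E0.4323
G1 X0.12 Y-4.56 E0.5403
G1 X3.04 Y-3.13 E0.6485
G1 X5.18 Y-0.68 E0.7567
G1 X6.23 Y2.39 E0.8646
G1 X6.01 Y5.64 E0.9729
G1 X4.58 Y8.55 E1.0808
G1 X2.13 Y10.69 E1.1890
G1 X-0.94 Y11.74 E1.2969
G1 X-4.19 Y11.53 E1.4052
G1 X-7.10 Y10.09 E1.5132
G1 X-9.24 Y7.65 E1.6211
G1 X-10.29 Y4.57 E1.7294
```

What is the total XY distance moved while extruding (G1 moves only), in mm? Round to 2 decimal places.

52.00 mm

Sum the Euclidean lengths of each G1 segment: total = 52.00 mm.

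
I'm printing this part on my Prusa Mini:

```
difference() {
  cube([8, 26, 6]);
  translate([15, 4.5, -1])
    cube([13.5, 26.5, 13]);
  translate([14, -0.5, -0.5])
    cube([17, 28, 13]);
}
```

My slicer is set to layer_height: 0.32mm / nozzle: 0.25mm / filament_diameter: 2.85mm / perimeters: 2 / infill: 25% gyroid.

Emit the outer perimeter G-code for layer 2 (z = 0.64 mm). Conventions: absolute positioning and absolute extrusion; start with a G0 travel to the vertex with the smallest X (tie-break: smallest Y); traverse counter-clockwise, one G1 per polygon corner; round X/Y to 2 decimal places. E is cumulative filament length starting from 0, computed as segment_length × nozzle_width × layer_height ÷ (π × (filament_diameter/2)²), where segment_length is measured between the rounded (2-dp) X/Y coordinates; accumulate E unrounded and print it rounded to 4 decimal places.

At z = 0.64 mm: the 8×26 cube contributes its full rectangle; the 13.5×26.5 cube at (15, 4.5) contributes its full rectangle; the 17×28 cube at (14, -0.5) contributes its full rectangle; Taking the first minus the rest: starting from the 8×26 cube, the 13.5×26.5 cube at (15, 4.5) misses the remaining region (no effect); the 17×28 cube at (14, -0.5) misses the remaining region (no effect) — 1 connected region. The outline is a single polygon with 4 vertices. Extrusion per mm of travel: 0.25 × 0.32 / (π × 1.425²) = 0.012540. Accumulating E over each segment gives final E = 0.8527.

G0 X0.00 Y0.00 Z0.64
G1 X8.00 Y0.00 E0.1003
G1 X8.00 Y26.00 E0.4264
G1 X0.00 Y26.00 E0.5267
G1 X0.00 Y0.00 E0.8527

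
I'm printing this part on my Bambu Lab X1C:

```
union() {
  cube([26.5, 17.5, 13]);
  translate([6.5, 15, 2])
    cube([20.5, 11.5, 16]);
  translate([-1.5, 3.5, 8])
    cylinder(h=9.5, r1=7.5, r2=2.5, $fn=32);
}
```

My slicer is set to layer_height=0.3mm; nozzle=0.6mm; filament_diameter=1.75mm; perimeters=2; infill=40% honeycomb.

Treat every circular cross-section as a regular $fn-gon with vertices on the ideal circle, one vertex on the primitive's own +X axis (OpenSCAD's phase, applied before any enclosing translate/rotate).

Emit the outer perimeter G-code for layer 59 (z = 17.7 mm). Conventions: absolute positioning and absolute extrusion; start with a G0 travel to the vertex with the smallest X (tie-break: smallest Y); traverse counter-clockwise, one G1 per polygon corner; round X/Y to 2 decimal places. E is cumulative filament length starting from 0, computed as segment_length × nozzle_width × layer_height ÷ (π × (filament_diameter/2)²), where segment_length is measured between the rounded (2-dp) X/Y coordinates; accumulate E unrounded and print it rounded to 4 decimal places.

G0 X6.50 Y15.00 Z17.70
G1 X27.00 Y15.00 E1.5341
G1 X27.00 Y26.50 E2.3947
G1 X6.50 Y26.50 E3.9289
G1 X6.50 Y15.00 E4.7895

At z = 17.7 mm: the cube is absent (z outside [0, 13]); the cube at (6.5, 15) is present — its section is the full 20.5×11.5 rectangle; the cone at (-1.5, 3.5) is absent (z outside [8, 17.5]); Taking the union: only the 20.5×11.5 cube at (6.5, 15) is present, so the union is just that shape — 1 connected region. The outline is a single polygon with 4 vertices. Extrusion per mm of travel: 0.6 × 0.3 / (π × 0.875²) = 0.074835. Accumulating E over each segment gives final E = 4.7895.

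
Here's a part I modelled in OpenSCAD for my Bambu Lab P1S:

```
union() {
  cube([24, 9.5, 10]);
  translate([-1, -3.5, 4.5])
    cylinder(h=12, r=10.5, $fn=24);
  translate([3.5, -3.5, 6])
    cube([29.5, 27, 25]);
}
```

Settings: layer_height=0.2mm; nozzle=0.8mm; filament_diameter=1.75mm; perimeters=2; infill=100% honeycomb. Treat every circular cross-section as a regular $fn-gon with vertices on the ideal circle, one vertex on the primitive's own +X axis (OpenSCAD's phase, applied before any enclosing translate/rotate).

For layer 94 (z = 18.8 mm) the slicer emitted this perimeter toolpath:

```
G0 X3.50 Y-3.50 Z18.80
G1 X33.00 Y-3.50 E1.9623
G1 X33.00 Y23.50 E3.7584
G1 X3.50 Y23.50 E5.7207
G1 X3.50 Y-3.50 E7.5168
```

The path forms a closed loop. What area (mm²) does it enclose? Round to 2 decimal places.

Apply the shoelace formula to the sequence of (X, Y) vertices; enclosed area = 796.50 mm².

796.50 mm²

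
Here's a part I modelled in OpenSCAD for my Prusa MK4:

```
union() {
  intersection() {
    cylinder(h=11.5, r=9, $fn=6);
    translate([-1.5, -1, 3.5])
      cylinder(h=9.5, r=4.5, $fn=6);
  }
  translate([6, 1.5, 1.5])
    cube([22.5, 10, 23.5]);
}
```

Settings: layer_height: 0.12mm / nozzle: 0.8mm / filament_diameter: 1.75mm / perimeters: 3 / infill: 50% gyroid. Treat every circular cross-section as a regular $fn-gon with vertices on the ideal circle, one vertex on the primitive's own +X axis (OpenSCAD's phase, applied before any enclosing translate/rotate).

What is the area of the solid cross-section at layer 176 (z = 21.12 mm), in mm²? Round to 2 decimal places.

225.00 mm²

At z = 21.12 mm: the cylinder is absent (z outside [0, 11.5]); the cylinder at (-1.5, -1) is not intersected at this z (z outside [3.5, 13]); Keeping only the common overlap: at least one operand is absent at this height, so nothing remains; the cube at (6, 1.5) (footprint 22.5×10) is included at this height (area 225.00 mm²); Combining (union): only the 22.5×10 cube at (6, 1.5) is present, so the union is just that shape — area = 225.00 mm². Overall, the cross-section is a single solid region. Net area = 225.00 mm².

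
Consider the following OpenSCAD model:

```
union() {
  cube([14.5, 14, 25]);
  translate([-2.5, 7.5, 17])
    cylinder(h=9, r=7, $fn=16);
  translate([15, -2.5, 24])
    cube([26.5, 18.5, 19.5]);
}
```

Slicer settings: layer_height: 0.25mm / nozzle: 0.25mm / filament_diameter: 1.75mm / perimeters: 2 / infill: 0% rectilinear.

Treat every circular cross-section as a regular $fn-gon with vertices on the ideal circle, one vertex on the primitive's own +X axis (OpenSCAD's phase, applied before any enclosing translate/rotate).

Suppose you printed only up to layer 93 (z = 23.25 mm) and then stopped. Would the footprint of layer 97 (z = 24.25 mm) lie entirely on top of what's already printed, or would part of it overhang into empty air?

part overhangs

Compare the two slices. At z = 23.25: the cube (footprint 14.5×14) is included at this height (area 203.00 mm²); the r=7 cylinder at (-2.5, 7.5) contributes a regular 16-gon of circumradius 7 (area = (16/2)·7.000²·sin(360°/16) = 150.01 mm²); the cube at (15, -2.5) is not intersected at this z (z outside [24, 43.5]); Taking the union: the regions partially overlap — summed areas 353.01 mm² minus the doubly-counted overlap 41.25 mm² gives 311.76 mm² — area = 311.76 mm². At z = 24.25: the 14.5×14 cube contributes its full rectangle (area 203.00 mm²); the r=7 cylinder at (-2.5, 7.5) gives a regular 16-gon of circumradius 7 (constant along its height) (area = (16/2)·7.000²·sin(360°/16) = 150.01 mm²); the 26.5×18.5 cube at (15, -2.5) contributes its full rectangle (area 490.25 mm²); Combining (union): the regions partially overlap — summed areas 843.26 mm² minus the doubly-counted overlap 41.25 mm² gives 802.01 mm² — area = 802.01 mm². Checking containment: at z = 24.25 the cross-section extends beyond the z = 23.25 cross-section by about 490.25 mm².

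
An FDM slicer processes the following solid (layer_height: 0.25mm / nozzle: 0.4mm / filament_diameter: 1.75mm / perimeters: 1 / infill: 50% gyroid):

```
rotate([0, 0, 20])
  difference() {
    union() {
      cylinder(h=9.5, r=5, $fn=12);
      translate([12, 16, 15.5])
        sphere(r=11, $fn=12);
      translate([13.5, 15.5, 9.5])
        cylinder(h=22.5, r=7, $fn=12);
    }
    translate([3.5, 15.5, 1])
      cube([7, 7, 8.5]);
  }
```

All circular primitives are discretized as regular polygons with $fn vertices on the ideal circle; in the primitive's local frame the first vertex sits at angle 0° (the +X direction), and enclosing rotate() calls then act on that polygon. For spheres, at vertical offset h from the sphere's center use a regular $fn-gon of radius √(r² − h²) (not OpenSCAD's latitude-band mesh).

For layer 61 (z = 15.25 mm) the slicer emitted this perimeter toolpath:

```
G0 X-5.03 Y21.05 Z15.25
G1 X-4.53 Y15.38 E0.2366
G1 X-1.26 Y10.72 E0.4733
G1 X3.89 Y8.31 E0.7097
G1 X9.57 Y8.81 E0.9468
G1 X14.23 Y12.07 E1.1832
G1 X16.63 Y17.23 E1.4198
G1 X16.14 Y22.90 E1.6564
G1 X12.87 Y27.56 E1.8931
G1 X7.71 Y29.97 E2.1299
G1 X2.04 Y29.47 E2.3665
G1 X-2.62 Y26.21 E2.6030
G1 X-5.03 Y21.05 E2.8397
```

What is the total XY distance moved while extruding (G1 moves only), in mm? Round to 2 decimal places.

68.30 mm

Sum the Euclidean lengths of each G1 segment: total = 68.30 mm.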